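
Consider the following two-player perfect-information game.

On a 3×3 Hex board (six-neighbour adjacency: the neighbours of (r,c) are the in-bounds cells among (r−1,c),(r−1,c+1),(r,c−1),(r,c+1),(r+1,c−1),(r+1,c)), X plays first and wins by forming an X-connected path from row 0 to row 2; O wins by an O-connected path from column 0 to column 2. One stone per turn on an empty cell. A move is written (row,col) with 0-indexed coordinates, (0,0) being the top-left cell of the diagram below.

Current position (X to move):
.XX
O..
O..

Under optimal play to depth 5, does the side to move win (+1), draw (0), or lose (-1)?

ply 1, X at .XX/O../O.. | (0,0)=-1→XXX/O../O..; (1,1)=-1→.XX/OX./O..; (1,2)=+1→.XX/O.X/O..*; (2,1)=+1→.XX/O../OX.; (2,2)=-1→.XX/O../O.X
ply 2, O at .XX/O.X/O.. | (0,0)=-1→OXX/O.X/O..*; (1,1)=-1→.XX/OOX/O..; (2,1)=-1→.XX/O.X/OO.; (2,2)=-1→.XX/O.X/O.O
ply 3, X at OXX/O.X/O.. | (1,1)=+1→OXX/OXX/O..*; (2,1)=+1→OXX/O.X/OX.; (2,2)=+1→OXX/O.X/O.X
ply 4, O at OXX/OXX/O.. | (2,1)=-1→OXX/OXX/OO.*; (2,2)=-1→OXX/OXX/O.O
ply 5, X at OXX/OXX/OO. | (2,2)=+1→OXX/OXX/OOX*
ply 6: OXX/OXX/OOX is terminal -1 (O); from .XX/O../O.. depth 5

value(.XX/O../O.., X) = +1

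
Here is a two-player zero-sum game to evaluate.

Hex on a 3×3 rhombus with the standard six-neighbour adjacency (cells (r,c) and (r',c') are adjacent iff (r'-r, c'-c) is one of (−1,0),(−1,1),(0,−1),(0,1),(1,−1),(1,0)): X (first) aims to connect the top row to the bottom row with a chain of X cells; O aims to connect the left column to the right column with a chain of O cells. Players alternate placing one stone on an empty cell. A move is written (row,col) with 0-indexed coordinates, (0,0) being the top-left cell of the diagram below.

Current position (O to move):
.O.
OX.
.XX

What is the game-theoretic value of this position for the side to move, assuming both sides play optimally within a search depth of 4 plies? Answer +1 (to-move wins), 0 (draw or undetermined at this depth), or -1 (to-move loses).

p1 O@[.O./OX./.XX]: (0,0)[OO./OX./.XX]-1 (0,2)[.OO/OX./.XX]+1* (1,2)[.O./OXO/.XX]-1 (2,0)[.O./OX./OXX]-1
p2 X@[.OO/OX./.XX] terminal -1; root [.O./OX./.XX] d4

value(.O./OX./.XX, O) = +1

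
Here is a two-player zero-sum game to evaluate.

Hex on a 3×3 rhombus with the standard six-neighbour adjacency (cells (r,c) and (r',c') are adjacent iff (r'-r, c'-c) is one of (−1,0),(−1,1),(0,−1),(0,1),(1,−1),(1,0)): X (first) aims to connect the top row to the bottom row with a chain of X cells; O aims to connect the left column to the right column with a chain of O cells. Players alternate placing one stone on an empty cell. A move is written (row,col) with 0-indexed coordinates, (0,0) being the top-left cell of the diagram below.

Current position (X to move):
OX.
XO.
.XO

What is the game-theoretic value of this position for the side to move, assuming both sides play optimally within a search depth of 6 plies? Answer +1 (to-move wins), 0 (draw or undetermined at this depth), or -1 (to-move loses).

ply 1, X at OX./XO./.XO | (0,2)=+1→OXX/XO./.XO*; (1,2)=+1→OX./XOX/.XO; (2,0)=+1→OX./XO./XXO
ply 2, O at OXX/XO./.XO | (1,2)=-1→OXX/XOO/.XO*; (2,0)=-1→OXX/XO./OXO
ply 3, X at OXX/XOO/.XO | (2,0)=+1→OXX/XOO/XXO*
ply 4: OXX/XOO/XXO is terminal -1 (O); from OX./XO./.XO depth 6

value(OX./XO./.XO, X) = +1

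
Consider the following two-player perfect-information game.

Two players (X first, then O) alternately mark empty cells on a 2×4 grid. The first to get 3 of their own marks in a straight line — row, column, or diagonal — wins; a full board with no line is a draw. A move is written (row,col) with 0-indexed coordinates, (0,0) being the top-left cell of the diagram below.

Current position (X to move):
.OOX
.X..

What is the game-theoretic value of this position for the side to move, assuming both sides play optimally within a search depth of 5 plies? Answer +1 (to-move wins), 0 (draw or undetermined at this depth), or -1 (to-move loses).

p1 X@[.OOX/.X..]: (0,0)[XOOX/.X..]+0* (1,0)[.OOX/XX..]-1 (1,2)[.OOX/.XX.]-1 (1,3)[.OOX/.X.X]-1
p2 O@[XOOX/.X..]: (1,0)[XOOX/OX..]+0* (1,2)[XOOX/.XO.]+0 (1,3)[XOOX/.X.O]+0
p3 X@[XOOX/OX..]: (1,2)[XOOX/OXX.]+0* (1,3)[XOOX/OX.X]+0
p4 O@[XOOX/OXX.]: (1,3)[XOOX/OXXO]+0*
p5 X@[XOOX/OXXO] terminal +0; root [.OOX/.X..] d5

value(.OOX/.X.., X) = 0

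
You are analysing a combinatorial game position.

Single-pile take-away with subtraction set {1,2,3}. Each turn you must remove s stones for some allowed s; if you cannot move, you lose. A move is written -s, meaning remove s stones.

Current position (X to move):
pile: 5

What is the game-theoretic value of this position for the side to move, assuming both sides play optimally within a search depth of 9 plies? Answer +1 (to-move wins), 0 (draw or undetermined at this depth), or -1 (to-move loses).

value(5, X) = +1

p1 X@[5]: -1[4]+1* -2[3]-1 -3[2]-1
p2 O@[4]: -1[3]-1* -2[2]-1 -3[1]-1
p3 X@[3]: -1[2]-1 -2[1]-1 -3[0]+1*
p4 O@[0] terminal -1; root [5] d9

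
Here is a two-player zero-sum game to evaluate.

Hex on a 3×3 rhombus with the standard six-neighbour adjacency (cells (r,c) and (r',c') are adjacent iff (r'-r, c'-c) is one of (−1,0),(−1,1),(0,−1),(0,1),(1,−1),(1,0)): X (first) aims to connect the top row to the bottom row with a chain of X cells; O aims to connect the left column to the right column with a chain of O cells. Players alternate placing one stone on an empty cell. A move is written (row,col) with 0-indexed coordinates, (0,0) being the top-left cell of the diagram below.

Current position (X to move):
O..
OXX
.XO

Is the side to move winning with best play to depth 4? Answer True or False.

X winning at [O../OXX/.XO]: True

p1 X@[O../OXX/.XO]: (0,1)[OX./OXX/.XO]+1* (0,2)[O.X/OXX/.XO]+1 (2,0)[O../OXX/XXO]+1
p2 O@[OX./OXX/.XO] terminal -1; root [O../OXX/.XO] d4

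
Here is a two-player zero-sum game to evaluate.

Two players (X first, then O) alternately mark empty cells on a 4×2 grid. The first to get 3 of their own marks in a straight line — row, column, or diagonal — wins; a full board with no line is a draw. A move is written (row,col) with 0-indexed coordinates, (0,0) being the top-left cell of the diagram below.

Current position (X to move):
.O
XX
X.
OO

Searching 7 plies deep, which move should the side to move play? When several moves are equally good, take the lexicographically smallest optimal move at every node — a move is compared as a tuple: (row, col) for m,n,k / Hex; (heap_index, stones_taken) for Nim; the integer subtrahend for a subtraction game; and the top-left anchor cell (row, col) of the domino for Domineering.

p1 X@[.O/XX/X./OO]: (0,0)[XO/XX/X./OO]+1* (2,1)[.O/XX/XX/OO]+0
p2 O@[XO/XX/X./OO] terminal -1; root [.O/XX/X./OO] d7

X's best at [.O/XX/X./OO]: (0,0)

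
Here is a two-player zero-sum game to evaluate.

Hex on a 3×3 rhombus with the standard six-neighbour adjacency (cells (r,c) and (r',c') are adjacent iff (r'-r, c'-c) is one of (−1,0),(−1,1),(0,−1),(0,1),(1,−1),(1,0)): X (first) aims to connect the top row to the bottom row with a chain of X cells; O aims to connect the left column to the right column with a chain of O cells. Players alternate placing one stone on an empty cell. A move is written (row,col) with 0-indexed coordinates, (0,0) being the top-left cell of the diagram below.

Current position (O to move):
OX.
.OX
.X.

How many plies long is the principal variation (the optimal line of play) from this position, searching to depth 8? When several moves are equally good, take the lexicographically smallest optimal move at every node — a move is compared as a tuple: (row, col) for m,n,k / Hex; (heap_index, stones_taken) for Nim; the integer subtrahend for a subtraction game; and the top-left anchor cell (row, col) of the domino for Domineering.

PV length from [OX./.OX/.X.]: 3 plies

[OX./.OX/.X.] O move#1: (0,2):+1/OXO/.OX/.X.*, (1,0):-1/OX./OOX/.X., (2,0):-1/OX./.OX/OX., (2,2):-1/OX./.OX/.XO
[OXO/.OX/.X.] X move#2: (1,0):-1/OXO/XOX/.X.*, (2,0):-1/OXO/.OX/XX., (2,2):-1/OXO/.OX/.XX
[OXO/XOX/.X.] O move#3: (2,0):+1/OXO/XOX/OX.*, (2,2):-1/OXO/XOX/.XO
[OXO/XOX/OX.] end (terminal -1, X#4); searched OX./.OX/.X. to 8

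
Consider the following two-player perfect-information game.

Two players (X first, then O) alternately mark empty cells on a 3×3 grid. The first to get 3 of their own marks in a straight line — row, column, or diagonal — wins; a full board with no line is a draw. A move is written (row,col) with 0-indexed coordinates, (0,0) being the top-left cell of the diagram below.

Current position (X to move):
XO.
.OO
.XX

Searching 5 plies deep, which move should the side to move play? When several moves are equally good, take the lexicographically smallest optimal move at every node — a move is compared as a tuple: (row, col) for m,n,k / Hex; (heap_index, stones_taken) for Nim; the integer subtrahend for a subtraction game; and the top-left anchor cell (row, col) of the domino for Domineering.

p1 X@[XO./.OO/.XX]: (0,2)[XOX/.OO/.XX]-1 (1,0)[XO./XOO/.XX]+0 (2,0)[XO./.OO/XXX]+1*
p2 O@[XO./.OO/XXX] terminal -1; root [XO./.OO/.XX] d5

X's best at [XO./.OO/.XX]: (2,0)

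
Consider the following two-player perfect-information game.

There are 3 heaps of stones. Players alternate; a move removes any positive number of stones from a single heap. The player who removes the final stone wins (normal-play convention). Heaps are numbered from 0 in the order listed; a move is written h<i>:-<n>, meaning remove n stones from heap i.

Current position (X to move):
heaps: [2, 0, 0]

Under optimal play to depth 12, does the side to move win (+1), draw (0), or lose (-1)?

ply 1, X at (2,0,0) | h0:-1=-1→(1,0,0); h0:-2=+1→(0,0,0)*
ply 2: (0,0,0) is terminal -1 (O); from (2,0,0) depth 12

value((2,0,0), X) = +1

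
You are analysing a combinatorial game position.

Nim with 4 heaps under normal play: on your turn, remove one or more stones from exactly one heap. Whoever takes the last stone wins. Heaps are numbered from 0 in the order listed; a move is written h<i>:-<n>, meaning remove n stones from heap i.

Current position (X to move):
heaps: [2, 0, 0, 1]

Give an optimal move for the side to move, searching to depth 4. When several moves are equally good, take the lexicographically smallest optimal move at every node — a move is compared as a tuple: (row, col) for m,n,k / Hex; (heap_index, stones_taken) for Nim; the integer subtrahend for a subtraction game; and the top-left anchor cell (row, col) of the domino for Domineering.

X's best at [(2,0,0,1)]: h0:-1

p1 X@[(2,0,0,1)]: h0:-1[(1,0,0,1)]+1* h0:-2[(0,0,0,1)]-1 h3:-1[(2,0,0,0)]-1
p2 O@[(1,0,0,1)]: h0:-1[(0,0,0,1)]-1* h3:-1[(1,0,0,0)]-1
p3 X@[(0,0,0,1)]: h3:-1[(0,0,0,0)]+1*
p4 O@[(0,0,0,0)] terminal -1; root [(2,0,0,1)] d4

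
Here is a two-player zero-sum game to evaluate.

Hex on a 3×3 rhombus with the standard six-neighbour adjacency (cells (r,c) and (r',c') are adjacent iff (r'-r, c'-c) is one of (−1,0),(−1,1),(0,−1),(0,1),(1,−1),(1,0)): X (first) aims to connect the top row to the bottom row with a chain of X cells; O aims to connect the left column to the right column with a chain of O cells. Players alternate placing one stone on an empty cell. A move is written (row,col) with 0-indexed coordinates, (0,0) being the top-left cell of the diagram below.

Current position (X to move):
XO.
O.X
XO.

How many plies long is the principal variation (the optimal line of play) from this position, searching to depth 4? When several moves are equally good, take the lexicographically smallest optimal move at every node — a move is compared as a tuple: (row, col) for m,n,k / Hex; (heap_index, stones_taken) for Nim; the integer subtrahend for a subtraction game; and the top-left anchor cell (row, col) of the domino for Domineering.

[XO./O.X/XO.] X move#1: (0,2):+1/XOX/O.X/XO.*, (1,1):-1/XO./OXX/XO., (2,2):-1/XO./O.X/XOX
[XOX/O.X/XO.] O move#2: (1,1):-1/XOX/OOX/XO.*, (2,2):-1/XOX/O.X/XOO
[XOX/OOX/XO.] X move#3: (2,2):+1/XOX/OOX/XOX*
[XOX/OOX/XOX] end (terminal -1, O#4); searched XO./O.X/XO. to 4

PV length from [XO./O.X/XO.]: 3 plies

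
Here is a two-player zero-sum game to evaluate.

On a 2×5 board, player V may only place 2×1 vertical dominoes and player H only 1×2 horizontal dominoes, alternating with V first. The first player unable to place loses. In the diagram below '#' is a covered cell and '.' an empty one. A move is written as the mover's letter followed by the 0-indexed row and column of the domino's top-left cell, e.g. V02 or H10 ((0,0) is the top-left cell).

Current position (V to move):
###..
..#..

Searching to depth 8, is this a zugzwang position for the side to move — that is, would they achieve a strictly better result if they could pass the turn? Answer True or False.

ply 1, V at ###../..#.. | V03=+1→####./..##.*; V04=+1→###.#/..#.#
ply 2, H at ####./..##. | H10=-1→####./####.*
ply 3, V at ####./####. | V04=+1→#####/#####*
ply 4: #####/##### is terminal -1 (H); from ###../..#.. depth 8
suppose V passes — search the same position with H to move:
pass> ply 1, H at ###../..#.. | H03=+1→#####/..#..*; H10=-1→###../###..; H13=+1→###../..###
pass> ply 2: #####/..#.. is terminal -1 (V); from ###../..#.. depth 8
for V: play +1, pass -1

zugzwang(###../..#.., V) = False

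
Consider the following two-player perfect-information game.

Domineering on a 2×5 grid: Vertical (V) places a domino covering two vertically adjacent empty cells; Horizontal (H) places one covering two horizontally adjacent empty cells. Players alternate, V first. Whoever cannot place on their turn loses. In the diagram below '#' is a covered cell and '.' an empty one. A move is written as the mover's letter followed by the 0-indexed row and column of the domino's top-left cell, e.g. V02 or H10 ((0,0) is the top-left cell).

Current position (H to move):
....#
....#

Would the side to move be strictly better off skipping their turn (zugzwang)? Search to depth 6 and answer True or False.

zugzwang(....#/....#, H) = False

[....#/....#] H move#1: H00:-1/##..#/....#, H01:+1/.##.#/....#*, H02:-1/..###/....#, H10:-1/....#/##..#, H11:+1/....#/.##.#, H12:-1/....#/..###
[.##.#/....#] V move#2: V00:-1/###.#/#...#*, V03:-1/.####/...##
[###.#/#...#] H move#3: H11:-1/###.#/###.#, H12:+1/###.#/#.###*
[###.#/#.###] end (terminal -1, V#4); searched ....#/....# to 6
pass branch (V moves first from the same position):
  | [....#/....#] V move#1: V00:-1/#...#/#...#*, V01:-1/.#..#/.#..#, V02:-1/..#.#/..#.#, V03:-1/...##/...##
  | [#...#/#...#] H move#2: H01:+1/###.#/#...#*, H02:+1/#.###/#...#, H11:+1/#...#/###.#, H12:+1/#...#/#.###
  | [###.#/#...#] V move#3: V03:-1/#####/#..##*
  | [#####/#..##] H move#4: H11:+1/#####/#####*
  | [#####/#####] end (terminal -1, V#5); searched ....#/....# to 6
H moving scores +1; H passing scores +1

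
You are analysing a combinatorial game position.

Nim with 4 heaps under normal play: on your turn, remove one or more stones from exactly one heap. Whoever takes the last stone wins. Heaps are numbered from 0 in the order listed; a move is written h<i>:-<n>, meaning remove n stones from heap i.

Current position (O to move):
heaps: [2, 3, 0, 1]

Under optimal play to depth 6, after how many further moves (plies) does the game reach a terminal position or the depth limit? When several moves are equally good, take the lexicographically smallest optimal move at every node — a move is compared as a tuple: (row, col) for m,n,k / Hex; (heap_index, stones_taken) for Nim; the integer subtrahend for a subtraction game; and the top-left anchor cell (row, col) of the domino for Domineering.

PV length from [(2,3,0,1)]: 4 plies

ply 1, O at (2,3,0,1) | h0:-1=-1→(1,3,0,1)*; h0:-2=-1→(0,3,0,1); h1:-1=-1→(2,2,0,1); h1:-2=-1→(2,1,0,1); h1:-3=-1→(2,0,0,1); h3:-1=-1→(2,3,0,0)
ply 2, X at (1,3,0,1) | h0:-1=-1→(0,3,0,1); h1:-1=-1→(1,2,0,1); h1:-2=-1→(1,1,0,1); h1:-3=+1→(1,0,0,1)*; h3:-1=-1→(1,3,0,0)
ply 3, O at (1,0,0,1) | h0:-1=-1→(0,0,0,1)*; h3:-1=-1→(1,0,0,0)
ply 4, X at (0,0,0,1) | h3:-1=+1→(0,0,0,0)*
ply 5: (0,0,0,0) is terminal -1 (O); from (2,3,0,1) depth 6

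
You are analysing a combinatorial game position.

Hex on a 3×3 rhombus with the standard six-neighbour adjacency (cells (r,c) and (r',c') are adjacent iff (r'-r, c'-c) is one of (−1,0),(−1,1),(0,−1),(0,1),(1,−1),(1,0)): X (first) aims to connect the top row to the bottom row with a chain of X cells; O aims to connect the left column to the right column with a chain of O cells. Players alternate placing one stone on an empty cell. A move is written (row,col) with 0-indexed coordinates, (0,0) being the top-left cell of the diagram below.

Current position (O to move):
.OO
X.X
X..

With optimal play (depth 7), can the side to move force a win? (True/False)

O winning at [.OO/X.X/X..]: True

p1 O@[.OO/X.X/X..]: (0,0)[OOO/X.X/X..]+1* (1,1)[.OO/XOX/X..]-1 (2,1)[.OO/X.X/XO.]-1 (2,2)[.OO/X.X/X.O]-1
p2 X@[OOO/X.X/X..] terminal -1; root [.OO/X.X/X..] d7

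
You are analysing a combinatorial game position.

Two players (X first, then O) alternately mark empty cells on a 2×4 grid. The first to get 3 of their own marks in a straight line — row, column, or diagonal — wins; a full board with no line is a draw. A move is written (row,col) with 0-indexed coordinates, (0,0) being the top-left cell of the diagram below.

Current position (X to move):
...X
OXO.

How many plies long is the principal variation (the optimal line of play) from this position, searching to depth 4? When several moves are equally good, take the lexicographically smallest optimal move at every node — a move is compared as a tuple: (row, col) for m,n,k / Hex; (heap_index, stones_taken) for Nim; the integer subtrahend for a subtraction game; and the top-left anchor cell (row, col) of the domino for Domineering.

PV length from [...X/OXO.]: 4 plies

[...X/OXO.] X move#1: (0,0):+0/X..X/OXO.*, (0,1):+0/.X.X/OXO., (0,2):+0/..XX/OXO., (1,3):+0/...X/OXOX
[X..X/OXO.] O move#2: (0,1):+0/XO.X/OXO.*, (0,2):+0/X.OX/OXO., (1,3):+0/X..X/OXOO
[XO.X/OXO.] X move#3: (0,2):+0/XOXX/OXO.*, (1,3):+0/XO.X/OXOX
[XOXX/OXO.] O move#4: (1,3):+0/XOXX/OXOO*
[XOXX/OXOO] end (terminal +0, X#5); searched ...X/OXO. to 4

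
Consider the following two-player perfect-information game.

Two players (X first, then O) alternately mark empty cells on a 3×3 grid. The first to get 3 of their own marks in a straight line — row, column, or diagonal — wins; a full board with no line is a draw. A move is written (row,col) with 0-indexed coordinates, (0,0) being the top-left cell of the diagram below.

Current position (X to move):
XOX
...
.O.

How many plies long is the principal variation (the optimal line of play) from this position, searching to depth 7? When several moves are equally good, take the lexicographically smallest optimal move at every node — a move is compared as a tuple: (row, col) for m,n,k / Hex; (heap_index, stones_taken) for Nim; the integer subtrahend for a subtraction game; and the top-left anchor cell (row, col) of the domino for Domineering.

ply 1, X at XOX/.../.O. | (1,0)=-1→XOX/X../.O.; (1,1)=+1→XOX/.X./.O.*; (1,2)=-1→XOX/..X/.O.; (2,0)=-1→XOX/.../XO.; (2,2)=-1→XOX/.../.OX
ply 2, O at XOX/.X./.O. | (1,0)=-1→XOX/OX./.O.*; (1,2)=-1→XOX/.XO/.O.; (2,0)=-1→XOX/.X./OO.; (2,2)=-1→XOX/.X./.OO
ply 3, X at XOX/OX./.O. | (1,2)=+1→XOX/OXX/.O.*; (2,0)=+1→XOX/OX./XO.; (2,2)=+1→XOX/OX./.OX
ply 4, O at XOX/OXX/.O. | (2,0)=-1→XOX/OXX/OO.*; (2,2)=-1→XOX/OXX/.OO
ply 5, X at XOX/OXX/OO. | (2,2)=+1→XOX/OXX/OOX*
ply 6: XOX/OXX/OOX is terminal -1 (O); from XOX/.../.O. depth 7

PV length from [XOX/.../.O.]: 5 plies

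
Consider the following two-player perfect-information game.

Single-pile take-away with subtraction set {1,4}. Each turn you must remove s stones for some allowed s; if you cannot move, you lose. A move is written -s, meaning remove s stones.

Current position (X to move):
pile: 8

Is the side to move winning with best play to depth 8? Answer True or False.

X winning at [8]: True

ply 1, X at 8 | -1=+1→7*; -4=-1→4
ply 2, O at 7 | -1=-1→6*; -4=-1→3
ply 3, X at 6 | -1=+1→5*; -4=+1→2
ply 4, O at 5 | -1=-1→4*; -4=-1→1
ply 5, X at 4 | -1=-1→3; -4=+1→0*
ply 6: 0 is terminal -1 (O); from 8 depth 8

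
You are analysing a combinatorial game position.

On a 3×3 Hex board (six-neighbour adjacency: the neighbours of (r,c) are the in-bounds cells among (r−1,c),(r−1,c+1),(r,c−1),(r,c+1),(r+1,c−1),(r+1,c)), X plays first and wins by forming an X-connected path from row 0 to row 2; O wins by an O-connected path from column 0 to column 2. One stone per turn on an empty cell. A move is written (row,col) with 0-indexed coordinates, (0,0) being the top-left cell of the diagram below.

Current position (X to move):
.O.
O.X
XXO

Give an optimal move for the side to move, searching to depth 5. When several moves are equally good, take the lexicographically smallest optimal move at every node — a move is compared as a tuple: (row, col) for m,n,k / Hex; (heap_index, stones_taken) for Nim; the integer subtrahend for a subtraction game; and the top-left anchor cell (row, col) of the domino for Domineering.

[.O./O.X/XXO] X move#1: (0,0):-1/XO./O.X/XXO, (0,2):+1/.OX/O.X/XXO*, (1,1):-1/.O./OXX/XXO
[.OX/O.X/XXO] end (terminal -1, O#2); searched .O./O.X/XXO to 5

X's best at [.O./O.X/XXO]: (0,2)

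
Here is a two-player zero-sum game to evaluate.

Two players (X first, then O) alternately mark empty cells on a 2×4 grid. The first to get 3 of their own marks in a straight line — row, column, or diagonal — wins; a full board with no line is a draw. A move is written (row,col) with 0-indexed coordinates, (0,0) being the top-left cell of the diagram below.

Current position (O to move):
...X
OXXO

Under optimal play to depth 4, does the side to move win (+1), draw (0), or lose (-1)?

ply 1, O at ...X/OXXO | (0,0)=+0→O..X/OXXO*; (0,1)=+0→.O.X/OXXO; (0,2)=+0→..OX/OXXO
ply 2, X at O..X/OXXO | (0,1)=+0→OX.X/OXXO*; (0,2)=+0→O.XX/OXXO
ply 3, O at OX.X/OXXO | (0,2)=+0→OXOX/OXXO*
ply 4: OXOX/OXXO is terminal +0 (X); from ...X/OXXO depth 4

value(...X/OXXO, O) = 0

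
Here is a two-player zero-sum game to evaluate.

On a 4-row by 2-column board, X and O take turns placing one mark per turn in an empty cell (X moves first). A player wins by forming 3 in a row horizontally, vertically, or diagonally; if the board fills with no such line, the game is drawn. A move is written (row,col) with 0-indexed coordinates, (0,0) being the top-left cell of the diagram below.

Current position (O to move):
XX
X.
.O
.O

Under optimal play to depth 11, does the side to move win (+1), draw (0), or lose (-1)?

value(XX/X./.O/.O, O) = +1

[XX/X./.O/.O] O move#1: (1,1):+1/XX/XO/.O/.O*, (2,0):+0/XX/X./OO/.O, (3,0):-1/XX/X./.O/OO
[XX/XO/.O/.O] end (terminal -1, X#2); searched XX/X./.O/.O to 11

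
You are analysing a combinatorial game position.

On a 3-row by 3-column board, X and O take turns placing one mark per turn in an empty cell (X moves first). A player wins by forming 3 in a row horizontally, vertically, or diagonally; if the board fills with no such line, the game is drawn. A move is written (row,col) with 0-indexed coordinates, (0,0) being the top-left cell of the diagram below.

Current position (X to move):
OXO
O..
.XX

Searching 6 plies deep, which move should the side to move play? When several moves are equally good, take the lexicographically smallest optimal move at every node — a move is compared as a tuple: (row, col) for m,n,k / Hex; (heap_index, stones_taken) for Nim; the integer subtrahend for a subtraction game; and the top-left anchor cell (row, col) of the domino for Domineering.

ply 1, X at OXO/O../.XX | (1,1)=+1→OXO/OX./.XX*; (1,2)=-1→OXO/O.X/.XX; (2,0)=+1→OXO/O../XXX
ply 2: OXO/OX./.XX is terminal -1 (O); from OXO/O../.XX depth 6

X's best at [OXO/O../.XX]: (1,1)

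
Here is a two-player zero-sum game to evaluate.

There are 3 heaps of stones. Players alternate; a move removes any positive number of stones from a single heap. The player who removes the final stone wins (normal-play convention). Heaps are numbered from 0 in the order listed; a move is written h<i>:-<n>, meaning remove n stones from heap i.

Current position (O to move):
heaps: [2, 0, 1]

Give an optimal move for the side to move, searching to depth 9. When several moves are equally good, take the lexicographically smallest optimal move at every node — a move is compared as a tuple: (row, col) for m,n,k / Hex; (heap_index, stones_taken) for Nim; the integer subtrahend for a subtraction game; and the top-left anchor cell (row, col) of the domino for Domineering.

[(2,0,1)] O move#1: h0:-1:+1/(1,0,1)*, h0:-2:-1/(0,0,1), h2:-1:-1/(2,0,0)
[(1,0,1)] X move#2: h0:-1:-1/(0,0,1)*, h2:-1:-1/(1,0,0)
[(0,0,1)] O move#3: h2:-1:+1/(0,0,0)*
[(0,0,0)] end (terminal -1, X#4); searched (2,0,1) to 9

O's best at [(2,0,1)]: h0:-1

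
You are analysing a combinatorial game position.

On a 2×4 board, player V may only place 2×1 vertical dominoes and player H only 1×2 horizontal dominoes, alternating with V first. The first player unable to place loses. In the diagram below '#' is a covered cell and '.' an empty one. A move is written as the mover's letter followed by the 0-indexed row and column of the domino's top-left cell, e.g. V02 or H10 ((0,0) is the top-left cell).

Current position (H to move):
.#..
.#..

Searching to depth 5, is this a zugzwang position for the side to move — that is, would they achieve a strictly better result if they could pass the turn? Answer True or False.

zugzwang(.#../.#.., H) = False

p1 H@[.#../.#..]: H02[.###/.#..]+1* H12[.#../.###]+1
p2 V@[.###/.#..]: V00[####/##..]-1*
p3 H@[####/##..]: H12[####/####]+1*
p4 V@[####/####] terminal -1; root [.#../.#..] d5
pass branch (V moves first from the same position):
  | p1 V@[.#../.#..]: V00[##../##..]-1 V02[.##./.##.]+1* V03[.#.#/.#.#]+1
  | p2 H@[.##./.##.] terminal -1; root [.#../.#..] d5
H moving scores +1; H passing scores -1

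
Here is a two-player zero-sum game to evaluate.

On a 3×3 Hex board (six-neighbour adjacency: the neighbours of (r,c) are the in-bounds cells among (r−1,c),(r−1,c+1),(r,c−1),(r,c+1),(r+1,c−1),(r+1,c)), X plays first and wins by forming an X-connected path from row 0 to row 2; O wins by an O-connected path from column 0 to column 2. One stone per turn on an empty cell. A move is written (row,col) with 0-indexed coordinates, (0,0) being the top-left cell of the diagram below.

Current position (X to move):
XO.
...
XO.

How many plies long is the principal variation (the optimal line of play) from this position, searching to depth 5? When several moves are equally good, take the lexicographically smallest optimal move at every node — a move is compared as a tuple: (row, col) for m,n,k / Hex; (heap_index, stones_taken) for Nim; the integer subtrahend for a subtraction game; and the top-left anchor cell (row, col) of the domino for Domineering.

[XO./.../XO.] X move#1: (0,2):+1/XOX/.../XO.*, (1,0):+1/XO./X../XO., (1,1):+1/XO./.X./XO., (1,2):+1/XO./..X/XO., (2,2):+1/XO./.../XOX
[XOX/.../XO.] O move#2: (1,0):-1/XOX/O../XO.*, (1,1):-1/XOX/.O./XO., (1,2):-1/XOX/..O/XO., (2,2):-1/XOX/.../XOO
[XOX/O../XO.] X move#3: (1,1):+1/XOX/OX./XO.*, (1,2):+1/XOX/O.X/XO., (2,2):+1/XOX/O../XOX
[XOX/OX./XO.] end (terminal -1, O#4); searched XO./.../XO. to 5

PV length from [XO./.../XO.]: 3 plies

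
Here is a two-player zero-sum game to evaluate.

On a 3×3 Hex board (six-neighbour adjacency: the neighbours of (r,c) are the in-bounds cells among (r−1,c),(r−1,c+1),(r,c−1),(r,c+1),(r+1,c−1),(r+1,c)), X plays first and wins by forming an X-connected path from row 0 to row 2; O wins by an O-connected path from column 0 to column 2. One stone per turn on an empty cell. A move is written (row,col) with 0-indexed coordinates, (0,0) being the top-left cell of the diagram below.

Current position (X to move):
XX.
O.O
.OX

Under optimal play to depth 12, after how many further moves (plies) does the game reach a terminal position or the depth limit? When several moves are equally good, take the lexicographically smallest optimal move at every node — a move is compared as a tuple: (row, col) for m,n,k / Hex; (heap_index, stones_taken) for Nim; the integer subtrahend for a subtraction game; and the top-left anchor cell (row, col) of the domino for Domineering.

ply 1, X at XX./O.O/.OX | (0,2)=-1→XXX/O.O/.OX*; (1,1)=-1→XX./OXO/.OX; (2,0)=-1→XX./O.O/XOX
ply 2, O at XXX/O.O/.OX | (1,1)=+1→XXX/OOO/.OX*; (2,0)=+1→XXX/O.O/OOX
ply 3: XXX/OOO/.OX is terminal -1 (X); from XX./O.O/.OX depth 12

PV length from [XX./O.O/.OX]: 2 plies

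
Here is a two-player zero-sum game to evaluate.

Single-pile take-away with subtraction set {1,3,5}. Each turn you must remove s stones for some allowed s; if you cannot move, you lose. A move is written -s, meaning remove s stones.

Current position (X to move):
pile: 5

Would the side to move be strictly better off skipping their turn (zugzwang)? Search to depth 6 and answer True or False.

zugzwang(5, X) = False

ply 1, X at 5 | -1=+1→4*; -3=+1→2; -5=+1→0
ply 2, O at 4 | -1=-1→3*; -3=-1→1
ply 3, X at 3 | -1=+1→2*; -3=+1→0
ply 4, O at 2 | -1=-1→1*
ply 5, X at 1 | -1=+1→0*
ply 6: 0 is terminal -1 (O); from 5 depth 6
if X skipped the turn, O would face:
~ ply 1, O at 5 | -1=+1→4*; -3=+1→2; -5=+1→0
~ ply 2, X at 4 | -1=-1→3*; -3=-1→1
~ ply 3, O at 3 | -1=+1→2*; -3=+1→0
~ ply 4, X at 2 | -1=-1→1*
~ ply 5, O at 1 | -1=+1→0*
~ ply 6: 0 is terminal -1 (X); from 5 depth 6
compare (X): move=+1 vs pass=-1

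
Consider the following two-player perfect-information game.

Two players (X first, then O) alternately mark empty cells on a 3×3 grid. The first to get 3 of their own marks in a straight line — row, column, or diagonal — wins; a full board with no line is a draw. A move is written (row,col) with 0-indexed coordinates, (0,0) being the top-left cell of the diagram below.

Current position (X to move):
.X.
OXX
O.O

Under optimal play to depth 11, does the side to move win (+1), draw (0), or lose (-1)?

p1 X@[.X./OXX/O.O]: (0,0)[XX./OXX/O.O]-1 (0,2)[.XX/OXX/O.O]-1 (2,1)[.X./OXX/OXO]+1*
p2 O@[.X./OXX/OXO] terminal -1; root [.X./OXX/O.O] d11

value(.X./OXX/O.O, X) = +1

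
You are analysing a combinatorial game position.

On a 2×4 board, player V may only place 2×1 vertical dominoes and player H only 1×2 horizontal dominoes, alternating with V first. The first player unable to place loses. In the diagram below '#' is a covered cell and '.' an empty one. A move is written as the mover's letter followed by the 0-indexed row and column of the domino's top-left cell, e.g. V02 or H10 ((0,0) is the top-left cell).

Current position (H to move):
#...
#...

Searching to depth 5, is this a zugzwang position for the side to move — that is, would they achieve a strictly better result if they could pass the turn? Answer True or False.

ply 1, H at #.../#... | H01=+1→###./#...*; H02=+1→#.##/#...; H11=+1→#.../###.; H12=+1→#.../#.##
ply 2, V at ###./#... | V03=-1→####/#..#*
ply 3, H at ####/#..# | H11=+1→####/####*
ply 4: ####/#### is terminal -1 (V); from #.../#... depth 5
if H skipped the turn, V would face:
~ ply 1, V at #.../#... | V01=-1→##../##..; V02=+1→#.#./#.#.*; V03=-1→#..#/#..#
~ ply 2: #.#./#.#. is terminal -1 (H); from #.../#... depth 5
compare (H): move=+1 vs pass=-1

zugzwang(#.../#..., H) = False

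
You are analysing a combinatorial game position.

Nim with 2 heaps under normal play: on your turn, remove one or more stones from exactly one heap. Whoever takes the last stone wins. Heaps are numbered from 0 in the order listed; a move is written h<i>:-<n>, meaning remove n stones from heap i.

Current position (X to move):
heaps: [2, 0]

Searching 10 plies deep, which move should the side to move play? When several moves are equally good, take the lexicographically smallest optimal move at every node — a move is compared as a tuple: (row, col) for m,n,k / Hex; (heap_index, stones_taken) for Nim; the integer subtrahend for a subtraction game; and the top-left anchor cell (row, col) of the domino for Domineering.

ply 1, X at (2,0) | h0:-1=-1→(1,0); h0:-2=+1→(0,0)*
ply 2: (0,0) is terminal -1 (O); from (2,0) depth 10

X's best at [(2,0)]: h0:-2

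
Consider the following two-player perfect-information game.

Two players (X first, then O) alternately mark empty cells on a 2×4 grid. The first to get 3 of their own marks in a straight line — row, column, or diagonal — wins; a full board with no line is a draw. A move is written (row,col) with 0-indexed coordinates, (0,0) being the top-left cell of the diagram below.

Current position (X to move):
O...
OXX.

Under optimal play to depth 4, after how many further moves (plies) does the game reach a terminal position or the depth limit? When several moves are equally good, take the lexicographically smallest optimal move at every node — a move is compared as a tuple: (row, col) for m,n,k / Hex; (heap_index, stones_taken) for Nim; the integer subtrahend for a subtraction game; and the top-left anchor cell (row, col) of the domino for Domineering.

PV length from [O.../OXX.]: 1 ply

p1 X@[O.../OXX.]: (0,1)[OX../OXX.]+0 (0,2)[O.X./OXX.]+0 (0,3)[O..X/OXX.]+0 (1,3)[O.../OXXX]+1*
p2 O@[O.../OXXX] terminal -1; root [O.../OXX.] d4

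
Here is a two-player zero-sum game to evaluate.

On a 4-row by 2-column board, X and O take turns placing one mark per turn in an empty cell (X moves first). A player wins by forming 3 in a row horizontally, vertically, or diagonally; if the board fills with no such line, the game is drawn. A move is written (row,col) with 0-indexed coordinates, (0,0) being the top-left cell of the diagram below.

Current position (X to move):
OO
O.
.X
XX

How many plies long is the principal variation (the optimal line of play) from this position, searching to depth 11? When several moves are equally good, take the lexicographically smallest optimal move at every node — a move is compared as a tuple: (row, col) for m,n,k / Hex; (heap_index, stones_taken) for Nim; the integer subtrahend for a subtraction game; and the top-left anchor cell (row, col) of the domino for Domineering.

ply 1, X at OO/O./.X/XX | (1,1)=+1→OO/OX/.X/XX*; (2,0)=+0→OO/O./XX/XX
ply 2: OO/OX/.X/XX is terminal -1 (O); from OO/O./.X/XX depth 11

PV length from [OO/O./.X/XX]: 1 ply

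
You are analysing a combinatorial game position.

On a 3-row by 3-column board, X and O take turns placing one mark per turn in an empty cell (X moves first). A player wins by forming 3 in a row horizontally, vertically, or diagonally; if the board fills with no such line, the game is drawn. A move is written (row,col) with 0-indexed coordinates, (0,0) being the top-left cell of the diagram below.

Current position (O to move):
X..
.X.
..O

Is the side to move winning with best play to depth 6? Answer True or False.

O winning at [X../.X./..O]: False

ply 1, O at X../.X./..O | (0,1)=-1→XO./.X./..O; (0,2)=+0→X.O/.X./..O*; (1,0)=-1→X../OX./..O; (1,2)=-1→X../.XO/..O; (2,0)=+0→X../.X./O.O; (2,1)=-1→X../.X./.OO
ply 2, X at X.O/.X./..O | (0,1)=-1→XXO/.X./..O; (1,0)=-1→X.O/XX./..O; (1,2)=+0→X.O/.XX/..O*; (2,0)=-1→X.O/.X./X.O; (2,1)=-1→X.O/.X./.XO
ply 3, O at X.O/.XX/..O | (0,1)=-1→XOO/.XX/..O; (1,0)=+0→X.O/OXX/..O*; (2,0)=-1→X.O/.XX/O.O; (2,1)=-1→X.O/.XX/.OO
ply 4, X at X.O/OXX/..O | (0,1)=+0→XXO/OXX/..O*; (2,0)=+0→X.O/OXX/X.O; (2,1)=+0→X.O/OXX/.XO
ply 5, O at XXO/OXX/..O | (2,0)=-1→XXO/OXX/O.O; (2,1)=+0→XXO/OXX/.OO*
ply 6, X at XXO/OXX/.OO | (2,0)=+0→XXO/OXX/XOO*
ply 7: XXO/OXX/XOO is terminal +0 (O); from X../.X./..O depth 6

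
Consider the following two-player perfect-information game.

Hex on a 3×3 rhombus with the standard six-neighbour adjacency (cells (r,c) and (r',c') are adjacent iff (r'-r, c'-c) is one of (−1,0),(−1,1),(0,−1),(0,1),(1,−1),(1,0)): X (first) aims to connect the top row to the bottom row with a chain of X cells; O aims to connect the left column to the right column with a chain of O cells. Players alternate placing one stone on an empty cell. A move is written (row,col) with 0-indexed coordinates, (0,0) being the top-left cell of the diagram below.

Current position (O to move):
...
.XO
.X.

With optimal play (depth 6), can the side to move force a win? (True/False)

p1 O@[.../.XO/.X.]: (0,0)[O../.XO/.X.]-1* (0,1)[.O./.XO/.X.]-1 (0,2)[..O/.XO/.X.]-1 (1,0)[.../OXO/.X.]-1 (2,0)[.../.XO/OX.]-1 (2,2)[.../.XO/.XO]-1
p2 X@[O../.XO/.X.]: (0,1)[OX./.XO/.X.]+1* (0,2)[O.X/.XO/.X.]+1 (1,0)[O../XXO/.X.]+1 (2,0)[O../.XO/XX.]+1 (2,2)[O../.XO/.XX]+1
p3 O@[OX./.XO/.X.] terminal -1; root [.../.XO/.X.] d6

O winning at [.../.XO/.X.]: False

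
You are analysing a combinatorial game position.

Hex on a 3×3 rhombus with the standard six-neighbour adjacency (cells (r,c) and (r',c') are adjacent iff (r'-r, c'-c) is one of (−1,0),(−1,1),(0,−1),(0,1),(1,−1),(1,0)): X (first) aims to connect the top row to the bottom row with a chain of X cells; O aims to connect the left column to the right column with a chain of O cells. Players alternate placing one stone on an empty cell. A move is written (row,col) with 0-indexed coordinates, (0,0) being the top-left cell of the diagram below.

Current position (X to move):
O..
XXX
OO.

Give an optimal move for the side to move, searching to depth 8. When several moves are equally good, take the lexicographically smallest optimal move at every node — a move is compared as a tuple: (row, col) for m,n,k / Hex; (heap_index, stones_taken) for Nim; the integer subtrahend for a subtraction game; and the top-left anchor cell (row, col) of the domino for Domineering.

[O../XXX/OO.] X move#1: (0,1):-1/OX./XXX/OO., (0,2):-1/O.X/XXX/OO., (2,2):+1/O../XXX/OOX*
[O../XXX/OOX] O move#2: (0,1):-1/OO./XXX/OOX*, (0,2):-1/O.O/XXX/OOX
[OO./XXX/OOX] X move#3: (0,2):+1/OOX/XXX/OOX*
[OOX/XXX/OOX] end (terminal -1, O#4); searched O../XXX/OO. to 8

X's best at [O../XXX/OO.]: (2,2)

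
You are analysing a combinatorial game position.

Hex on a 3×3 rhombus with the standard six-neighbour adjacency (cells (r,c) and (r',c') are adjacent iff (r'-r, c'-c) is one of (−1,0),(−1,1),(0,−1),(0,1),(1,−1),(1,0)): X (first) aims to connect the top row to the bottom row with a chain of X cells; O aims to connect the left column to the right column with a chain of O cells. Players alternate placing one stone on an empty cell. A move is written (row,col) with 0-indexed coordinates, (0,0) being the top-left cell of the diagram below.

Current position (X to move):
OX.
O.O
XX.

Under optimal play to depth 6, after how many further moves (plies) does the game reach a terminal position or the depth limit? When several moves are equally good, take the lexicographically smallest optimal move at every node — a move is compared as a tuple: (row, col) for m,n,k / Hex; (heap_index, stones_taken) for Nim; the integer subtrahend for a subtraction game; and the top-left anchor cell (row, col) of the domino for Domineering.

PV length from [OX./O.O/XX.]: 1 ply

[OX./O.O/XX.] X move#1: (0,2):-1/OXX/O.O/XX., (1,1):+1/OX./OXO/XX.*, (2,2):-1/OX./O.O/XXX
[OX./OXO/XX.] end (terminal -1, O#2); searched OX./O.O/XX. to 6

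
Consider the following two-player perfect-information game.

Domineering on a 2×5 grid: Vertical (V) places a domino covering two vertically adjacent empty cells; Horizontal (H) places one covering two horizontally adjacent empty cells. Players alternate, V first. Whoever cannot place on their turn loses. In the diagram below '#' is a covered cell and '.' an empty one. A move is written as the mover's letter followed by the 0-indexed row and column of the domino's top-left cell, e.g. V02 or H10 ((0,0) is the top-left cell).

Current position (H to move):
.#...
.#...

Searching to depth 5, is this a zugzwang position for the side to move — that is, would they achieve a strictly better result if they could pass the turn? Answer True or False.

ply 1, H at .#.../.#... | H02=-1→.###./.#...*; H03=-1→.#.##/.#...; H12=-1→.#.../.###.; H13=-1→.#.../.#.##
ply 2, V at .###./.#... | V00=-1→####./##...; V04=+1→.####/.#..#*
ply 3, H at .####/.#..# | H12=-1→.####/.####*
ply 4, V at .####/.#### | V00=+1→#####/#####*
ply 5: #####/##### is terminal -1 (H); from .#.../.#... depth 5
suppose H passes — search the same position with V to move:
pass> ply 1, V at .#.../.#... | V00=-1→##.../##...; V02=-1→.##../.##..; V03=+1→.#.#./.#.#.*; V04=-1→.#..#/.#..#
pass> ply 2: .#.#./.#.#. is terminal -1 (H); from .#.../.#... depth 5
for H: play -1, pass -1

zugzwang(.#.../.#..., H) = False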